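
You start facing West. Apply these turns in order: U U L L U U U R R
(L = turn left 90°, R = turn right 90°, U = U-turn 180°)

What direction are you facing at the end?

Start: West
  U (U-turn (180°)) -> East
  U (U-turn (180°)) -> West
  L (left (90° counter-clockwise)) -> South
  L (left (90° counter-clockwise)) -> East
  U (U-turn (180°)) -> West
  U (U-turn (180°)) -> East
  U (U-turn (180°)) -> West
  R (right (90° clockwise)) -> North
  R (right (90° clockwise)) -> East
Final: East

Answer: Final heading: East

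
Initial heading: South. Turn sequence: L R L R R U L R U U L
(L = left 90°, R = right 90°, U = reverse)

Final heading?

Answer: Final heading: North

Derivation:
Start: South
  L (left (90° counter-clockwise)) -> East
  R (right (90° clockwise)) -> South
  L (left (90° counter-clockwise)) -> East
  R (right (90° clockwise)) -> South
  R (right (90° clockwise)) -> West
  U (U-turn (180°)) -> East
  L (left (90° counter-clockwise)) -> North
  R (right (90° clockwise)) -> East
  U (U-turn (180°)) -> West
  U (U-turn (180°)) -> East
  L (left (90° counter-clockwise)) -> North
Final: North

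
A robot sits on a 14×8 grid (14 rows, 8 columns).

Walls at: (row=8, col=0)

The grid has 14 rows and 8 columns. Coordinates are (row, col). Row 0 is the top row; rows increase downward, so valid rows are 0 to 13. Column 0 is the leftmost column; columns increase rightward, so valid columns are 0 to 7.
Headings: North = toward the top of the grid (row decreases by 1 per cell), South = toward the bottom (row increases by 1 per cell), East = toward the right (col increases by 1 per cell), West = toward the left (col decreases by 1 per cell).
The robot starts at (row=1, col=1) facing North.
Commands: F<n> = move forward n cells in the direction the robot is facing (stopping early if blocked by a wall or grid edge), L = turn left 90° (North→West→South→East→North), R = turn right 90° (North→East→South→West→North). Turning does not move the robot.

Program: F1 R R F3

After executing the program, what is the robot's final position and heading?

Answer: Final position: (row=3, col=1), facing South

Derivation:
Start: (row=1, col=1), facing North
  F1: move forward 1, now at (row=0, col=1)
  R: turn right, now facing East
  R: turn right, now facing South
  F3: move forward 3, now at (row=3, col=1)
Final: (row=3, col=1), facing South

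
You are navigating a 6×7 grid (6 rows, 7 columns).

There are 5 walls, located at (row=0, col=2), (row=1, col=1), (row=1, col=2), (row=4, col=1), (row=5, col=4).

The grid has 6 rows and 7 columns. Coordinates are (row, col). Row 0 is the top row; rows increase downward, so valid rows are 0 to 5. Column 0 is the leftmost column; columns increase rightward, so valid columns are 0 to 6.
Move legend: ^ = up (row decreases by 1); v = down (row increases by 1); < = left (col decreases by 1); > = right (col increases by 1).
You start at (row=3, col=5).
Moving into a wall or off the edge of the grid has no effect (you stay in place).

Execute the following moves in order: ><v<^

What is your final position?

Start: (row=3, col=5)
  > (right): (row=3, col=5) -> (row=3, col=6)
  < (left): (row=3, col=6) -> (row=3, col=5)
  v (down): (row=3, col=5) -> (row=4, col=5)
  < (left): (row=4, col=5) -> (row=4, col=4)
  ^ (up): (row=4, col=4) -> (row=3, col=4)
Final: (row=3, col=4)

Answer: Final position: (row=3, col=4)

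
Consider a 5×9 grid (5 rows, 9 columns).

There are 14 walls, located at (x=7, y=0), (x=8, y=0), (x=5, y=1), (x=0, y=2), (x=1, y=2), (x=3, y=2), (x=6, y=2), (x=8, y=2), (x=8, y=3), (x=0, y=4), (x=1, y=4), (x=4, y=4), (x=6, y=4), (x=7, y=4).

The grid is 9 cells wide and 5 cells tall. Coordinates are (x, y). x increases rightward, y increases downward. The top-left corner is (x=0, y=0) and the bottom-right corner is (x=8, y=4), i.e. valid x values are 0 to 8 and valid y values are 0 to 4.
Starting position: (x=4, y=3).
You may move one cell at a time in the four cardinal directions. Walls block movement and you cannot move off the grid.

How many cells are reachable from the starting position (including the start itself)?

BFS flood-fill from (x=4, y=3):
  Distance 0: (x=4, y=3)
  Distance 1: (x=4, y=2), (x=3, y=3), (x=5, y=3)
  Distance 2: (x=4, y=1), (x=5, y=2), (x=2, y=3), (x=6, y=3), (x=3, y=4), (x=5, y=4)
  Distance 3: (x=4, y=0), (x=3, y=1), (x=2, y=2), (x=1, y=3), (x=7, y=3), (x=2, y=4)
  Distance 4: (x=3, y=0), (x=5, y=0), (x=2, y=1), (x=7, y=2), (x=0, y=3)
  Distance 5: (x=2, y=0), (x=6, y=0), (x=1, y=1), (x=7, y=1)
  Distance 6: (x=1, y=0), (x=0, y=1), (x=6, y=1), (x=8, y=1)
  Distance 7: (x=0, y=0)
Total reachable: 30 (grid has 31 open cells total)

Answer: Reachable cells: 30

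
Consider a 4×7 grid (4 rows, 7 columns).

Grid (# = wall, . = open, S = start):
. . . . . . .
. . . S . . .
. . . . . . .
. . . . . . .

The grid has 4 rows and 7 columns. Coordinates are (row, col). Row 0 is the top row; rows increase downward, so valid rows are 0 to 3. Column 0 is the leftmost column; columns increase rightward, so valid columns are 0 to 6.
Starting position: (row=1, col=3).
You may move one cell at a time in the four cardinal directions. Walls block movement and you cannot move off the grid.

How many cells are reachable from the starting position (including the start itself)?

BFS flood-fill from (row=1, col=3):
  Distance 0: (row=1, col=3)
  Distance 1: (row=0, col=3), (row=1, col=2), (row=1, col=4), (row=2, col=3)
  Distance 2: (row=0, col=2), (row=0, col=4), (row=1, col=1), (row=1, col=5), (row=2, col=2), (row=2, col=4), (row=3, col=3)
  Distance 3: (row=0, col=1), (row=0, col=5), (row=1, col=0), (row=1, col=6), (row=2, col=1), (row=2, col=5), (row=3, col=2), (row=3, col=4)
  Distance 4: (row=0, col=0), (row=0, col=6), (row=2, col=0), (row=2, col=6), (row=3, col=1), (row=3, col=5)
  Distance 5: (row=3, col=0), (row=3, col=6)
Total reachable: 28 (grid has 28 open cells total)

Answer: Reachable cells: 28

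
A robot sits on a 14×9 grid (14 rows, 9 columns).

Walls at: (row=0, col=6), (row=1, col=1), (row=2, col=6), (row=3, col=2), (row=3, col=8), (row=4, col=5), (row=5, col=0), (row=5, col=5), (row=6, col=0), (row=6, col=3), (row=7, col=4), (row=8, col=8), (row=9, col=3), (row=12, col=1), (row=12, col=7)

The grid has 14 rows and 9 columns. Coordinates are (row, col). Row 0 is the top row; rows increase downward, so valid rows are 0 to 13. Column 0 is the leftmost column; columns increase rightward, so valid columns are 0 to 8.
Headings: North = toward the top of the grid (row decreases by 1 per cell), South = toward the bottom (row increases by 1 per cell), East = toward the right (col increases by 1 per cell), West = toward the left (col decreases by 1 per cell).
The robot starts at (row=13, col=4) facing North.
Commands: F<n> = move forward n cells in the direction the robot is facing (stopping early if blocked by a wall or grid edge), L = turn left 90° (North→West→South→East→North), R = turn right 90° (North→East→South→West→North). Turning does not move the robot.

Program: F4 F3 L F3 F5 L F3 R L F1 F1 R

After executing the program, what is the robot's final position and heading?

Answer: Final position: (row=13, col=0), facing West

Derivation:
Start: (row=13, col=4), facing North
  F4: move forward 4, now at (row=9, col=4)
  F3: move forward 1/3 (blocked), now at (row=8, col=4)
  L: turn left, now facing West
  F3: move forward 3, now at (row=8, col=1)
  F5: move forward 1/5 (blocked), now at (row=8, col=0)
  L: turn left, now facing South
  F3: move forward 3, now at (row=11, col=0)
  R: turn right, now facing West
  L: turn left, now facing South
  F1: move forward 1, now at (row=12, col=0)
  F1: move forward 1, now at (row=13, col=0)
  R: turn right, now facing West
Final: (row=13, col=0), facing West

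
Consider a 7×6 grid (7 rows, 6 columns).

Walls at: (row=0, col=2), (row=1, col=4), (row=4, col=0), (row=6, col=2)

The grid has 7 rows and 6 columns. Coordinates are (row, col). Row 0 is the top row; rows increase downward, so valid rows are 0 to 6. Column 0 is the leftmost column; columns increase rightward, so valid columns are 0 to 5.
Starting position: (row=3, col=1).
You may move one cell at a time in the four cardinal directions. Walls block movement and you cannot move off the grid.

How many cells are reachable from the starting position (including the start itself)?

BFS flood-fill from (row=3, col=1):
  Distance 0: (row=3, col=1)
  Distance 1: (row=2, col=1), (row=3, col=0), (row=3, col=2), (row=4, col=1)
  Distance 2: (row=1, col=1), (row=2, col=0), (row=2, col=2), (row=3, col=3), (row=4, col=2), (row=5, col=1)
  Distance 3: (row=0, col=1), (row=1, col=0), (row=1, col=2), (row=2, col=3), (row=3, col=4), (row=4, col=3), (row=5, col=0), (row=5, col=2), (row=6, col=1)
  Distance 4: (row=0, col=0), (row=1, col=3), (row=2, col=4), (row=3, col=5), (row=4, col=4), (row=5, col=3), (row=6, col=0)
  Distance 5: (row=0, col=3), (row=2, col=5), (row=4, col=5), (row=5, col=4), (row=6, col=3)
  Distance 6: (row=0, col=4), (row=1, col=5), (row=5, col=5), (row=6, col=4)
  Distance 7: (row=0, col=5), (row=6, col=5)
Total reachable: 38 (grid has 38 open cells total)

Answer: Reachable cells: 38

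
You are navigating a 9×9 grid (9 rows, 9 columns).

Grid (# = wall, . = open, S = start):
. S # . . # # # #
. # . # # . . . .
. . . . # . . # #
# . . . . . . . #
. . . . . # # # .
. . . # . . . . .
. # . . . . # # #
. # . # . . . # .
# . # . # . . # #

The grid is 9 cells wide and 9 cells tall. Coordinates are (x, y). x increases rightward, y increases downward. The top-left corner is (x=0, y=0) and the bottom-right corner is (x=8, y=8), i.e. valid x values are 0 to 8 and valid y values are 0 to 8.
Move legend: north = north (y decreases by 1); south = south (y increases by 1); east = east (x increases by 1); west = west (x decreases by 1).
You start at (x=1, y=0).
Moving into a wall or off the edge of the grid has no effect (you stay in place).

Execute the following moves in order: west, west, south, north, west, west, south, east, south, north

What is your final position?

Start: (x=1, y=0)
  west (west): (x=1, y=0) -> (x=0, y=0)
  west (west): blocked, stay at (x=0, y=0)
  south (south): (x=0, y=0) -> (x=0, y=1)
  north (north): (x=0, y=1) -> (x=0, y=0)
  west (west): blocked, stay at (x=0, y=0)
  west (west): blocked, stay at (x=0, y=0)
  south (south): (x=0, y=0) -> (x=0, y=1)
  east (east): blocked, stay at (x=0, y=1)
  south (south): (x=0, y=1) -> (x=0, y=2)
  north (north): (x=0, y=2) -> (x=0, y=1)
Final: (x=0, y=1)

Answer: Final position: (x=0, y=1)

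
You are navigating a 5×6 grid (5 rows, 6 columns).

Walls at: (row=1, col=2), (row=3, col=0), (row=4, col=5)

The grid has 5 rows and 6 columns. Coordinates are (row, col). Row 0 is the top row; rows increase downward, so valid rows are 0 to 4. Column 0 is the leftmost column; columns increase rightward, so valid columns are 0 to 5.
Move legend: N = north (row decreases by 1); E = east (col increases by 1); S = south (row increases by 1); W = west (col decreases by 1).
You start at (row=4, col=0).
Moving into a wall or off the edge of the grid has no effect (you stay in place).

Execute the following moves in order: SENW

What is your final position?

Start: (row=4, col=0)
  S (south): blocked, stay at (row=4, col=0)
  E (east): (row=4, col=0) -> (row=4, col=1)
  N (north): (row=4, col=1) -> (row=3, col=1)
  W (west): blocked, stay at (row=3, col=1)
Final: (row=3, col=1)

Answer: Final position: (row=3, col=1)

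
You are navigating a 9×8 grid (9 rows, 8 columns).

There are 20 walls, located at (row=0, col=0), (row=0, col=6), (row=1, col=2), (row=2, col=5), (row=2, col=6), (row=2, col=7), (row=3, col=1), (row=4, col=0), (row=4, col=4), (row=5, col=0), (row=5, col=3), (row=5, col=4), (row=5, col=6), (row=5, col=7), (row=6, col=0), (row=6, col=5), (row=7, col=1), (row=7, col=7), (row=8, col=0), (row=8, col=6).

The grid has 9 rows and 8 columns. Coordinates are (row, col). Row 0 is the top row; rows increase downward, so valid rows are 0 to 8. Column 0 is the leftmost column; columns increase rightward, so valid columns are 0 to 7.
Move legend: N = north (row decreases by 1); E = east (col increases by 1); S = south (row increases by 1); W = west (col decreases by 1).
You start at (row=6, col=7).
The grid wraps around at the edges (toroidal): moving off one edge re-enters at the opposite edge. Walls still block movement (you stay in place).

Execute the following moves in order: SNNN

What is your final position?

Start: (row=6, col=7)
  S (south): blocked, stay at (row=6, col=7)
  [×3]N (north): blocked, stay at (row=6, col=7)
Final: (row=6, col=7)

Answer: Final position: (row=6, col=7)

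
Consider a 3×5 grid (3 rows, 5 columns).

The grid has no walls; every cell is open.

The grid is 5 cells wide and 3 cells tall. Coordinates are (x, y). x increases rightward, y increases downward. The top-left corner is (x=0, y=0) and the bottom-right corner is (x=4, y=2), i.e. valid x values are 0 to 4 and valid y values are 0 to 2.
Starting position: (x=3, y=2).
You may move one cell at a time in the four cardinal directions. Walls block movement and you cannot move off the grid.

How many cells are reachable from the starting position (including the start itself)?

BFS flood-fill from (x=3, y=2):
  Distance 0: (x=3, y=2)
  Distance 1: (x=3, y=1), (x=2, y=2), (x=4, y=2)
  Distance 2: (x=3, y=0), (x=2, y=1), (x=4, y=1), (x=1, y=2)
  Distance 3: (x=2, y=0), (x=4, y=0), (x=1, y=1), (x=0, y=2)
  Distance 4: (x=1, y=0), (x=0, y=1)
  Distance 5: (x=0, y=0)
Total reachable: 15 (grid has 15 open cells total)

Answer: Reachable cells: 15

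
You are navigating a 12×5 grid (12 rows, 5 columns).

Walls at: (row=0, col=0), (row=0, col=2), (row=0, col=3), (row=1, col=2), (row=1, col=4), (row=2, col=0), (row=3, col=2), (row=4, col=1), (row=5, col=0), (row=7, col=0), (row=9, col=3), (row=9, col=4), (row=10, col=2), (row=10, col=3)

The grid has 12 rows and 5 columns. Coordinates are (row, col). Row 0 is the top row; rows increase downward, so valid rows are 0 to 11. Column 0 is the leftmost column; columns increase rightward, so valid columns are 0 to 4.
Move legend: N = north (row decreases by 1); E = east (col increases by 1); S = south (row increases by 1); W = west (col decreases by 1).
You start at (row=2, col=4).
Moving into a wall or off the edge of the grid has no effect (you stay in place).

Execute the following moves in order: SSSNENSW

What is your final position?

Start: (row=2, col=4)
  S (south): (row=2, col=4) -> (row=3, col=4)
  S (south): (row=3, col=4) -> (row=4, col=4)
  S (south): (row=4, col=4) -> (row=5, col=4)
  N (north): (row=5, col=4) -> (row=4, col=4)
  E (east): blocked, stay at (row=4, col=4)
  N (north): (row=4, col=4) -> (row=3, col=4)
  S (south): (row=3, col=4) -> (row=4, col=4)
  W (west): (row=4, col=4) -> (row=4, col=3)
Final: (row=4, col=3)

Answer: Final position: (row=4, col=3)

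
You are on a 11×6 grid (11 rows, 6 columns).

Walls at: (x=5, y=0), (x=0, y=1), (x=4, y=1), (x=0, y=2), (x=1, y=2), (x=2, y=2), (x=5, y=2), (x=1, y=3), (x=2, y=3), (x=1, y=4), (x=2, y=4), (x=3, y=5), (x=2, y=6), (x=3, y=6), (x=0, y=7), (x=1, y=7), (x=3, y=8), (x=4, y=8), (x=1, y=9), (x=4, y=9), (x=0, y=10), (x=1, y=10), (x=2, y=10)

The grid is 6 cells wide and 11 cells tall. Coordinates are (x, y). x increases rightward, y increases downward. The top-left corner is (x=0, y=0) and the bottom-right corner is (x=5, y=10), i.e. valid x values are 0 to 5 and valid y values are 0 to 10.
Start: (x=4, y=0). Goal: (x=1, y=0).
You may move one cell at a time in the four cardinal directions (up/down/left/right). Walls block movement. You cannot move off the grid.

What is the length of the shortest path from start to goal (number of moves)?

BFS from (x=4, y=0) until reaching (x=1, y=0):
  Distance 0: (x=4, y=0)
  Distance 1: (x=3, y=0)
  Distance 2: (x=2, y=0), (x=3, y=1)
  Distance 3: (x=1, y=0), (x=2, y=1), (x=3, y=2)  <- goal reached here
One shortest path (3 moves): (x=4, y=0) -> (x=3, y=0) -> (x=2, y=0) -> (x=1, y=0)

Answer: Shortest path length: 3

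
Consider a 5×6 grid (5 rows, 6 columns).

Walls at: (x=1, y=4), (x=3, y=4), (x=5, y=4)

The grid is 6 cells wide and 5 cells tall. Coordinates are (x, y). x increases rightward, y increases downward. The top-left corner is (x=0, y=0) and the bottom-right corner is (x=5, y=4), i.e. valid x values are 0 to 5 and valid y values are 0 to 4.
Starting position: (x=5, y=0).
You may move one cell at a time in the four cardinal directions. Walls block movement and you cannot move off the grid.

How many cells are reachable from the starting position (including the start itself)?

Answer: Reachable cells: 27

Derivation:
BFS flood-fill from (x=5, y=0):
  Distance 0: (x=5, y=0)
  Distance 1: (x=4, y=0), (x=5, y=1)
  Distance 2: (x=3, y=0), (x=4, y=1), (x=5, y=2)
  Distance 3: (x=2, y=0), (x=3, y=1), (x=4, y=2), (x=5, y=3)
  Distance 4: (x=1, y=0), (x=2, y=1), (x=3, y=2), (x=4, y=3)
  Distance 5: (x=0, y=0), (x=1, y=1), (x=2, y=2), (x=3, y=3), (x=4, y=4)
  Distance 6: (x=0, y=1), (x=1, y=2), (x=2, y=3)
  Distance 7: (x=0, y=2), (x=1, y=3), (x=2, y=4)
  Distance 8: (x=0, y=3)
  Distance 9: (x=0, y=4)
Total reachable: 27 (grid has 27 open cells total)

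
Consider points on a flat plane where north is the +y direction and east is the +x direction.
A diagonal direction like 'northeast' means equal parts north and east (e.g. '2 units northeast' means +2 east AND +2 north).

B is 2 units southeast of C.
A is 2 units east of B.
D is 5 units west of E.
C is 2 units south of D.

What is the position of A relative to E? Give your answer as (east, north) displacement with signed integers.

Answer: A is at (east=-1, north=-4) relative to E.

Derivation:
Place E at the origin (east=0, north=0).
  D is 5 units west of E: delta (east=-5, north=+0); D at (east=-5, north=0).
  C is 2 units south of D: delta (east=+0, north=-2); C at (east=-5, north=-2).
  B is 2 units southeast of C: delta (east=+2, north=-2); B at (east=-3, north=-4).
  A is 2 units east of B: delta (east=+2, north=+0); A at (east=-1, north=-4).
Therefore A relative to E: (east=-1, north=-4).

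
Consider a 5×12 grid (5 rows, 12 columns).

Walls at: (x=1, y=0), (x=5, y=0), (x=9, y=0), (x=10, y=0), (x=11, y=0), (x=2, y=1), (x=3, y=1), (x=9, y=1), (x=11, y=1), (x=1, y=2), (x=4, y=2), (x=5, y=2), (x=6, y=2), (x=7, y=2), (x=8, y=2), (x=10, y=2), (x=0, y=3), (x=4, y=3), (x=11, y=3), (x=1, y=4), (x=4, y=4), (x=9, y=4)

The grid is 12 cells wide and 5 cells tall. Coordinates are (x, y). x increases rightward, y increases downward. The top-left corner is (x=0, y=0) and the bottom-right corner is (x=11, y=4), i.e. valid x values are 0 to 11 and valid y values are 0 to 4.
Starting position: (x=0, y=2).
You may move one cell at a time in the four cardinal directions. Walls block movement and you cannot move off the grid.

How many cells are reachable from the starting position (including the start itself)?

Answer: Reachable cells: 4

Derivation:
BFS flood-fill from (x=0, y=2):
  Distance 0: (x=0, y=2)
  Distance 1: (x=0, y=1)
  Distance 2: (x=0, y=0), (x=1, y=1)
Total reachable: 4 (grid has 38 open cells total)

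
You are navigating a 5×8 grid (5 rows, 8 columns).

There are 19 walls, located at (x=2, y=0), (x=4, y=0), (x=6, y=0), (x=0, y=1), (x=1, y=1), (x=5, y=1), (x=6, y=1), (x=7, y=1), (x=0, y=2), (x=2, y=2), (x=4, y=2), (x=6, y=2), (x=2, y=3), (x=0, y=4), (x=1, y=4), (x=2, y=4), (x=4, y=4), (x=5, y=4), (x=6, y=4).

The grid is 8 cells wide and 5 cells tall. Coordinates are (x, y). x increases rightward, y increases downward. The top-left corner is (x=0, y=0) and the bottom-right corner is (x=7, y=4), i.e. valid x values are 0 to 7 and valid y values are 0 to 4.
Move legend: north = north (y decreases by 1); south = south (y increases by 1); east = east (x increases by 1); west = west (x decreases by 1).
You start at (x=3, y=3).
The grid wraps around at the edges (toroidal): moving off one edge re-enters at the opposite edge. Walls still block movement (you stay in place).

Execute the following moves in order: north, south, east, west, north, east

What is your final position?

Start: (x=3, y=3)
  north (north): (x=3, y=3) -> (x=3, y=2)
  south (south): (x=3, y=2) -> (x=3, y=3)
  east (east): (x=3, y=3) -> (x=4, y=3)
  west (west): (x=4, y=3) -> (x=3, y=3)
  north (north): (x=3, y=3) -> (x=3, y=2)
  east (east): blocked, stay at (x=3, y=2)
Final: (x=3, y=2)

Answer: Final position: (x=3, y=2)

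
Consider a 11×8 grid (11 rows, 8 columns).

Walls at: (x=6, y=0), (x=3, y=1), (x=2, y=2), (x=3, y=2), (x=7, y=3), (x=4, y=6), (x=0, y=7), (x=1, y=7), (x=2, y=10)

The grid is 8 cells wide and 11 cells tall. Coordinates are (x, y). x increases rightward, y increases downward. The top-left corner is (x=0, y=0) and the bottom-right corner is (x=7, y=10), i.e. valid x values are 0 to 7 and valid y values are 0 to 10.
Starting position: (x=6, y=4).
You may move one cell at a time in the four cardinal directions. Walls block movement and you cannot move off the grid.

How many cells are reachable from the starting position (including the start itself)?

BFS flood-fill from (x=6, y=4):
  Distance 0: (x=6, y=4)
  Distance 1: (x=6, y=3), (x=5, y=4), (x=7, y=4), (x=6, y=5)
  Distance 2: (x=6, y=2), (x=5, y=3), (x=4, y=4), (x=5, y=5), (x=7, y=5), (x=6, y=6)
  Distance 3: (x=6, y=1), (x=5, y=2), (x=7, y=2), (x=4, y=3), (x=3, y=4), (x=4, y=5), (x=5, y=6), (x=7, y=6), (x=6, y=7)
  Distance 4: (x=5, y=1), (x=7, y=1), (x=4, y=2), (x=3, y=3), (x=2, y=4), (x=3, y=5), (x=5, y=7), (x=7, y=7), (x=6, y=8)
  Distance 5: (x=5, y=0), (x=7, y=0), (x=4, y=1), (x=2, y=3), (x=1, y=4), (x=2, y=5), (x=3, y=6), (x=4, y=7), (x=5, y=8), (x=7, y=8), (x=6, y=9)
  Distance 6: (x=4, y=0), (x=1, y=3), (x=0, y=4), (x=1, y=5), (x=2, y=6), (x=3, y=7), (x=4, y=8), (x=5, y=9), (x=7, y=9), (x=6, y=10)
  Distance 7: (x=3, y=0), (x=1, y=2), (x=0, y=3), (x=0, y=5), (x=1, y=6), (x=2, y=7), (x=3, y=8), (x=4, y=9), (x=5, y=10), (x=7, y=10)
  Distance 8: (x=2, y=0), (x=1, y=1), (x=0, y=2), (x=0, y=6), (x=2, y=8), (x=3, y=9), (x=4, y=10)
  Distance 9: (x=1, y=0), (x=0, y=1), (x=2, y=1), (x=1, y=8), (x=2, y=9), (x=3, y=10)
  Distance 10: (x=0, y=0), (x=0, y=8), (x=1, y=9)
  Distance 11: (x=0, y=9), (x=1, y=10)
  Distance 12: (x=0, y=10)
Total reachable: 79 (grid has 79 open cells total)

Answer: Reachable cells: 79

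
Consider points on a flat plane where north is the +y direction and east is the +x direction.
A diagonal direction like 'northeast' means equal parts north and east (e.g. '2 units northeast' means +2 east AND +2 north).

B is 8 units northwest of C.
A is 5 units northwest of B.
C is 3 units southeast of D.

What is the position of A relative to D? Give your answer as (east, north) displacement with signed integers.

Answer: A is at (east=-10, north=10) relative to D.

Derivation:
Place D at the origin (east=0, north=0).
  C is 3 units southeast of D: delta (east=+3, north=-3); C at (east=3, north=-3).
  B is 8 units northwest of C: delta (east=-8, north=+8); B at (east=-5, north=5).
  A is 5 units northwest of B: delta (east=-5, north=+5); A at (east=-10, north=10).
Therefore A relative to D: (east=-10, north=10).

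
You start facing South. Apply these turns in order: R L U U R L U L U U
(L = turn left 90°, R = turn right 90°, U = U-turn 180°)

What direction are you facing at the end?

Start: South
  R (right (90° clockwise)) -> West
  L (left (90° counter-clockwise)) -> South
  U (U-turn (180°)) -> North
  U (U-turn (180°)) -> South
  R (right (90° clockwise)) -> West
  L (left (90° counter-clockwise)) -> South
  U (U-turn (180°)) -> North
  L (left (90° counter-clockwise)) -> West
  U (U-turn (180°)) -> East
  U (U-turn (180°)) -> West
Final: West

Answer: Final heading: West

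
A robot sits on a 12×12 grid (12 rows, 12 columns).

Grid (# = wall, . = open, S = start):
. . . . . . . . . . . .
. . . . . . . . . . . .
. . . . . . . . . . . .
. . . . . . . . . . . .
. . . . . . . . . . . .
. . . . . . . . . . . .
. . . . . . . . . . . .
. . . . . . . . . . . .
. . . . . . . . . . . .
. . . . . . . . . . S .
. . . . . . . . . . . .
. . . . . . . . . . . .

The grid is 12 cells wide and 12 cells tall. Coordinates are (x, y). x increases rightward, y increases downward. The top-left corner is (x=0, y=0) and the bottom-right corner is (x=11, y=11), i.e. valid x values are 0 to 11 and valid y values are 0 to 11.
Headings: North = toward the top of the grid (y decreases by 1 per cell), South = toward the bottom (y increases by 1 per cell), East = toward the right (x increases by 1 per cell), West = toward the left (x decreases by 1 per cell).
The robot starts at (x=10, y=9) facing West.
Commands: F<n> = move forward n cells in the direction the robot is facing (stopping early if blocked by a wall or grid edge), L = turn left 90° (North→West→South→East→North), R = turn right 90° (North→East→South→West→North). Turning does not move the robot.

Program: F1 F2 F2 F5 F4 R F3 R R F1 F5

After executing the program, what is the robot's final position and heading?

Answer: Final position: (x=0, y=11), facing South

Derivation:
Start: (x=10, y=9), facing West
  F1: move forward 1, now at (x=9, y=9)
  F2: move forward 2, now at (x=7, y=9)
  F2: move forward 2, now at (x=5, y=9)
  F5: move forward 5, now at (x=0, y=9)
  F4: move forward 0/4 (blocked), now at (x=0, y=9)
  R: turn right, now facing North
  F3: move forward 3, now at (x=0, y=6)
  R: turn right, now facing East
  R: turn right, now facing South
  F1: move forward 1, now at (x=0, y=7)
  F5: move forward 4/5 (blocked), now at (x=0, y=11)
Final: (x=0, y=11), facing South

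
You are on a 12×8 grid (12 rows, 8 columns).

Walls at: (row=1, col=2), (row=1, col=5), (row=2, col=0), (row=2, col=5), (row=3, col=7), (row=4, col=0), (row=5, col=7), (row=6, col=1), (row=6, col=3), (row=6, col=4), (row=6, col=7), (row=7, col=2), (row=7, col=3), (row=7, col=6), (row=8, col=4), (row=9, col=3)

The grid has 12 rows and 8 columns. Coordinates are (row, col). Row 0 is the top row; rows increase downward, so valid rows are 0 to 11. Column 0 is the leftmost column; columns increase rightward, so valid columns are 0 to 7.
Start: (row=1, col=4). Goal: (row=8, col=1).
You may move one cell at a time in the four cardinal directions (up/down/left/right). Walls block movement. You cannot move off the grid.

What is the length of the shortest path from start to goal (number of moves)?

BFS from (row=1, col=4) until reaching (row=8, col=1):
  Distance 0: (row=1, col=4)
  Distance 1: (row=0, col=4), (row=1, col=3), (row=2, col=4)
  Distance 2: (row=0, col=3), (row=0, col=5), (row=2, col=3), (row=3, col=4)
  Distance 3: (row=0, col=2), (row=0, col=6), (row=2, col=2), (row=3, col=3), (row=3, col=5), (row=4, col=4)
  Distance 4: (row=0, col=1), (row=0, col=7), (row=1, col=6), (row=2, col=1), (row=3, col=2), (row=3, col=6), (row=4, col=3), (row=4, col=5), (row=5, col=4)
  Distance 5: (row=0, col=0), (row=1, col=1), (row=1, col=7), (row=2, col=6), (row=3, col=1), (row=4, col=2), (row=4, col=6), (row=5, col=3), (row=5, col=5)
  Distance 6: (row=1, col=0), (row=2, col=7), (row=3, col=0), (row=4, col=1), (row=4, col=7), (row=5, col=2), (row=5, col=6), (row=6, col=5)
  Distance 7: (row=5, col=1), (row=6, col=2), (row=6, col=6), (row=7, col=5)
  Distance 8: (row=5, col=0), (row=7, col=4), (row=8, col=5)
  Distance 9: (row=6, col=0), (row=8, col=6), (row=9, col=5)
  Distance 10: (row=7, col=0), (row=8, col=7), (row=9, col=4), (row=9, col=6), (row=10, col=5)
  Distance 11: (row=7, col=1), (row=7, col=7), (row=8, col=0), (row=9, col=7), (row=10, col=4), (row=10, col=6), (row=11, col=5)
  Distance 12: (row=8, col=1), (row=9, col=0), (row=10, col=3), (row=10, col=7), (row=11, col=4), (row=11, col=6)  <- goal reached here
One shortest path (12 moves): (row=1, col=4) -> (row=1, col=3) -> (row=2, col=3) -> (row=2, col=2) -> (row=2, col=1) -> (row=3, col=1) -> (row=4, col=1) -> (row=5, col=1) -> (row=5, col=0) -> (row=6, col=0) -> (row=7, col=0) -> (row=7, col=1) -> (row=8, col=1)

Answer: Shortest path length: 12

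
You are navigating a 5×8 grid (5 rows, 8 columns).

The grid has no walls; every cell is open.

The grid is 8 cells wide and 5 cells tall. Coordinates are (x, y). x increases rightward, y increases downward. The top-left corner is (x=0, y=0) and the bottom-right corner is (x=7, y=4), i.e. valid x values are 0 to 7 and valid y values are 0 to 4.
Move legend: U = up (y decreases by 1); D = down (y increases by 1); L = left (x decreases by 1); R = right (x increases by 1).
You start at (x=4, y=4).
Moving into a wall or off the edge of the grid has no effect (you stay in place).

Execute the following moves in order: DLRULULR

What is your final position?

Start: (x=4, y=4)
  D (down): blocked, stay at (x=4, y=4)
  L (left): (x=4, y=4) -> (x=3, y=4)
  R (right): (x=3, y=4) -> (x=4, y=4)
  U (up): (x=4, y=4) -> (x=4, y=3)
  L (left): (x=4, y=3) -> (x=3, y=3)
  U (up): (x=3, y=3) -> (x=3, y=2)
  L (left): (x=3, y=2) -> (x=2, y=2)
  R (right): (x=2, y=2) -> (x=3, y=2)
Final: (x=3, y=2)

Answer: Final position: (x=3, y=2)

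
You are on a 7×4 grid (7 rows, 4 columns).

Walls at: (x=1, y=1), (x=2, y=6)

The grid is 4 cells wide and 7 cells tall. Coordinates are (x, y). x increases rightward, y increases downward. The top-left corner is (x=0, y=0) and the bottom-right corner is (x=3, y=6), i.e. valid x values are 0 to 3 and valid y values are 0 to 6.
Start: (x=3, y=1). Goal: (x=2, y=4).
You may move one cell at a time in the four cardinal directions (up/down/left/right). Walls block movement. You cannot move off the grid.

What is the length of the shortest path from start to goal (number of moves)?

BFS from (x=3, y=1) until reaching (x=2, y=4):
  Distance 0: (x=3, y=1)
  Distance 1: (x=3, y=0), (x=2, y=1), (x=3, y=2)
  Distance 2: (x=2, y=0), (x=2, y=2), (x=3, y=3)
  Distance 3: (x=1, y=0), (x=1, y=2), (x=2, y=3), (x=3, y=4)
  Distance 4: (x=0, y=0), (x=0, y=2), (x=1, y=3), (x=2, y=4), (x=3, y=5)  <- goal reached here
One shortest path (4 moves): (x=3, y=1) -> (x=2, y=1) -> (x=2, y=2) -> (x=2, y=3) -> (x=2, y=4)

Answer: Shortest path length: 4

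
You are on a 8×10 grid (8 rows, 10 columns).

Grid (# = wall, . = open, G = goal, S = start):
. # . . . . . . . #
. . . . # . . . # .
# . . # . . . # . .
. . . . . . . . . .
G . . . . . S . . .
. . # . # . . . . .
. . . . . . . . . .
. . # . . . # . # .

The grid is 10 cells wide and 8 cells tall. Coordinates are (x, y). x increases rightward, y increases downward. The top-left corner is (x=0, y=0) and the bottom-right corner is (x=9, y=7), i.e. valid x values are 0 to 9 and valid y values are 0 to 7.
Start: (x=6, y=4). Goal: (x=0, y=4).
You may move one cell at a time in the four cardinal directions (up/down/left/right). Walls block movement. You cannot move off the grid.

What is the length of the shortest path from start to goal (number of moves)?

BFS from (x=6, y=4) until reaching (x=0, y=4):
  Distance 0: (x=6, y=4)
  Distance 1: (x=6, y=3), (x=5, y=4), (x=7, y=4), (x=6, y=5)
  Distance 2: (x=6, y=2), (x=5, y=3), (x=7, y=3), (x=4, y=4), (x=8, y=4), (x=5, y=5), (x=7, y=5), (x=6, y=6)
  Distance 3: (x=6, y=1), (x=5, y=2), (x=4, y=3), (x=8, y=3), (x=3, y=4), (x=9, y=4), (x=8, y=5), (x=5, y=6), (x=7, y=6)
  Distance 4: (x=6, y=0), (x=5, y=1), (x=7, y=1), (x=4, y=2), (x=8, y=2), (x=3, y=3), (x=9, y=3), (x=2, y=4), (x=3, y=5), (x=9, y=5), (x=4, y=6), (x=8, y=6), (x=5, y=7), (x=7, y=7)
  Distance 5: (x=5, y=0), (x=7, y=0), (x=9, y=2), (x=2, y=3), (x=1, y=4), (x=3, y=6), (x=9, y=6), (x=4, y=7)
  Distance 6: (x=4, y=0), (x=8, y=0), (x=9, y=1), (x=2, y=2), (x=1, y=3), (x=0, y=4), (x=1, y=5), (x=2, y=6), (x=3, y=7), (x=9, y=7)  <- goal reached here
One shortest path (6 moves): (x=6, y=4) -> (x=5, y=4) -> (x=4, y=4) -> (x=3, y=4) -> (x=2, y=4) -> (x=1, y=4) -> (x=0, y=4)

Answer: Shortest path length: 6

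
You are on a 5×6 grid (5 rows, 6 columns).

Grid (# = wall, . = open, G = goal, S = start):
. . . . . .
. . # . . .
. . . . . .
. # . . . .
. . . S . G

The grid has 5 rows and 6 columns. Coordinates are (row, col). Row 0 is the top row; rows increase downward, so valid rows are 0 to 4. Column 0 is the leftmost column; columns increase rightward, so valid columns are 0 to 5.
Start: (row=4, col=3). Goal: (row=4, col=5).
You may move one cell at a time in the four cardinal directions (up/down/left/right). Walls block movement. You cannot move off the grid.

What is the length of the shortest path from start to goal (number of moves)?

BFS from (row=4, col=3) until reaching (row=4, col=5):
  Distance 0: (row=4, col=3)
  Distance 1: (row=3, col=3), (row=4, col=2), (row=4, col=4)
  Distance 2: (row=2, col=3), (row=3, col=2), (row=3, col=4), (row=4, col=1), (row=4, col=5)  <- goal reached here
One shortest path (2 moves): (row=4, col=3) -> (row=4, col=4) -> (row=4, col=5)

Answer: Shortest path length: 2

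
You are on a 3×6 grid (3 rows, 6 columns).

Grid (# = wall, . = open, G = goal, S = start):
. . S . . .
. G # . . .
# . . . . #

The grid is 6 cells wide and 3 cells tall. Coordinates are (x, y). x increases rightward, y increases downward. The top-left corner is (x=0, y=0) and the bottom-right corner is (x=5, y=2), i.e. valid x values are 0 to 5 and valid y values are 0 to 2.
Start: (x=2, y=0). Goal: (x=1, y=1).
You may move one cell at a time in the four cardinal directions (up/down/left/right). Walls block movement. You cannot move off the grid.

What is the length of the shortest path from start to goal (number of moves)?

Answer: Shortest path length: 2

Derivation:
BFS from (x=2, y=0) until reaching (x=1, y=1):
  Distance 0: (x=2, y=0)
  Distance 1: (x=1, y=0), (x=3, y=0)
  Distance 2: (x=0, y=0), (x=4, y=0), (x=1, y=1), (x=3, y=1)  <- goal reached here
One shortest path (2 moves): (x=2, y=0) -> (x=1, y=0) -> (x=1, y=1)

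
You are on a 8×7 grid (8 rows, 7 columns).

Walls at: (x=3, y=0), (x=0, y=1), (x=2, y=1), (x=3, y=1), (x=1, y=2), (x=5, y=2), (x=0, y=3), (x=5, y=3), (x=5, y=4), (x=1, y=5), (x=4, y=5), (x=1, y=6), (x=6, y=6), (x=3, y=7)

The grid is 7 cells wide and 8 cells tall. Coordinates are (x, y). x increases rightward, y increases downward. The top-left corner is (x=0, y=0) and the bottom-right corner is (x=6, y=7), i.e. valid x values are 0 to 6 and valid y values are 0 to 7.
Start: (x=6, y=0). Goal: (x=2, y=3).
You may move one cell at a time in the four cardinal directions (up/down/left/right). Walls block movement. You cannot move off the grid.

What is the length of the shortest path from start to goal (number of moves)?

BFS from (x=6, y=0) until reaching (x=2, y=3):
  Distance 0: (x=6, y=0)
  Distance 1: (x=5, y=0), (x=6, y=1)
  Distance 2: (x=4, y=0), (x=5, y=1), (x=6, y=2)
  Distance 3: (x=4, y=1), (x=6, y=3)
  Distance 4: (x=4, y=2), (x=6, y=4)
  Distance 5: (x=3, y=2), (x=4, y=3), (x=6, y=5)
  Distance 6: (x=2, y=2), (x=3, y=3), (x=4, y=4), (x=5, y=5)
  Distance 7: (x=2, y=3), (x=3, y=4), (x=5, y=6)  <- goal reached here
One shortest path (7 moves): (x=6, y=0) -> (x=5, y=0) -> (x=4, y=0) -> (x=4, y=1) -> (x=4, y=2) -> (x=3, y=2) -> (x=2, y=2) -> (x=2, y=3)

Answer: Shortest path length: 7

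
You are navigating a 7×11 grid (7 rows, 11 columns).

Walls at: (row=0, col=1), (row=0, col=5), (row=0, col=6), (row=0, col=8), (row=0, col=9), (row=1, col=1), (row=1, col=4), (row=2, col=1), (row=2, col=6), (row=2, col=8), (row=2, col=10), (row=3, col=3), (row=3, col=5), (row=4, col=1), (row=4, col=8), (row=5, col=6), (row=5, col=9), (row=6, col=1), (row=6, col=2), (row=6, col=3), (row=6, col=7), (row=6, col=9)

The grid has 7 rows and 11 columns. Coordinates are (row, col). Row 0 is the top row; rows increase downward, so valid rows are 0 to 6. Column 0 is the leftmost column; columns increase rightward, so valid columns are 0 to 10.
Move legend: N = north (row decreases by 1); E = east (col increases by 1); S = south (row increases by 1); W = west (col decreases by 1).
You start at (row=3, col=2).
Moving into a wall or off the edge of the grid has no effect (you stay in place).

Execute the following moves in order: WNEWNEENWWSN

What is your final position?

Answer: Final position: (row=2, col=2)

Derivation:
Start: (row=3, col=2)
  W (west): (row=3, col=2) -> (row=3, col=1)
  N (north): blocked, stay at (row=3, col=1)
  E (east): (row=3, col=1) -> (row=3, col=2)
  W (west): (row=3, col=2) -> (row=3, col=1)
  N (north): blocked, stay at (row=3, col=1)
  E (east): (row=3, col=1) -> (row=3, col=2)
  E (east): blocked, stay at (row=3, col=2)
  N (north): (row=3, col=2) -> (row=2, col=2)
  W (west): blocked, stay at (row=2, col=2)
  W (west): blocked, stay at (row=2, col=2)
  S (south): (row=2, col=2) -> (row=3, col=2)
  N (north): (row=3, col=2) -> (row=2, col=2)
Final: (row=2, col=2)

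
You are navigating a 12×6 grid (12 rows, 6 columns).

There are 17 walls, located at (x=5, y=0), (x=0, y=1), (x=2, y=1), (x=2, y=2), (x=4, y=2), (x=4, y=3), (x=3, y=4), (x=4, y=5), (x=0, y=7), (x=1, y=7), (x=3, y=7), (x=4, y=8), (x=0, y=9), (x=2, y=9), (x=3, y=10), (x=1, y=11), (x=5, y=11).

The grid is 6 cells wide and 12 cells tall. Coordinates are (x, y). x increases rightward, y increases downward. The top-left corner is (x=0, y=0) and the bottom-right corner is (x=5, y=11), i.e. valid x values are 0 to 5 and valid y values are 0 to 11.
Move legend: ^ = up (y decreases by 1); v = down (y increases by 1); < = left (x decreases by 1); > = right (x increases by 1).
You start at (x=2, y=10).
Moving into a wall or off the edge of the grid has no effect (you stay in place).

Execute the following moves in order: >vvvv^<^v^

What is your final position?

Start: (x=2, y=10)
  > (right): blocked, stay at (x=2, y=10)
  v (down): (x=2, y=10) -> (x=2, y=11)
  [×3]v (down): blocked, stay at (x=2, y=11)
  ^ (up): (x=2, y=11) -> (x=2, y=10)
  < (left): (x=2, y=10) -> (x=1, y=10)
  ^ (up): (x=1, y=10) -> (x=1, y=9)
  v (down): (x=1, y=9) -> (x=1, y=10)
  ^ (up): (x=1, y=10) -> (x=1, y=9)
Final: (x=1, y=9)

Answer: Final position: (x=1, y=9)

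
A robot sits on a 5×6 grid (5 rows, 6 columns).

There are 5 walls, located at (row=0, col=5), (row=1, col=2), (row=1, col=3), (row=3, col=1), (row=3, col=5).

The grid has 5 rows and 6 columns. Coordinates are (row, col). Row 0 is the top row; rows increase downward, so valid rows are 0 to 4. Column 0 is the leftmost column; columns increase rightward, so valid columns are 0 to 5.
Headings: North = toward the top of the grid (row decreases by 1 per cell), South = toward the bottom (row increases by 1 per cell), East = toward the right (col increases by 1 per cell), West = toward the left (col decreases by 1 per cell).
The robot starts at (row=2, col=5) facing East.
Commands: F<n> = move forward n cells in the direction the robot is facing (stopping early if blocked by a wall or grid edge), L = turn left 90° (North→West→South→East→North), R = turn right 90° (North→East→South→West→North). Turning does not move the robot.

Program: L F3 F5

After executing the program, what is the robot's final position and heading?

Answer: Final position: (row=1, col=5), facing North

Derivation:
Start: (row=2, col=5), facing East
  L: turn left, now facing North
  F3: move forward 1/3 (blocked), now at (row=1, col=5)
  F5: move forward 0/5 (blocked), now at (row=1, col=5)
Final: (row=1, col=5), facing North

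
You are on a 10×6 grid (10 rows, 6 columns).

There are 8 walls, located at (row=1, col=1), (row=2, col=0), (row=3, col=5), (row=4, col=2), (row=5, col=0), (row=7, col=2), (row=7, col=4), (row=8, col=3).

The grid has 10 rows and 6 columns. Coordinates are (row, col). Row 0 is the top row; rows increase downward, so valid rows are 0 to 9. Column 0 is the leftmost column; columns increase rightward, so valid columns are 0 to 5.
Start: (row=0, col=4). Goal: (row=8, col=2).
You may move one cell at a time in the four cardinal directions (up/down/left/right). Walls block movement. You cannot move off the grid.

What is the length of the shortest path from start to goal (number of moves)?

Answer: Shortest path length: 12

Derivation:
BFS from (row=0, col=4) until reaching (row=8, col=2):
  Distance 0: (row=0, col=4)
  Distance 1: (row=0, col=3), (row=0, col=5), (row=1, col=4)
  Distance 2: (row=0, col=2), (row=1, col=3), (row=1, col=5), (row=2, col=4)
  Distance 3: (row=0, col=1), (row=1, col=2), (row=2, col=3), (row=2, col=5), (row=3, col=4)
  Distance 4: (row=0, col=0), (row=2, col=2), (row=3, col=3), (row=4, col=4)
  Distance 5: (row=1, col=0), (row=2, col=1), (row=3, col=2), (row=4, col=3), (row=4, col=5), (row=5, col=4)
  Distance 6: (row=3, col=1), (row=5, col=3), (row=5, col=5), (row=6, col=4)
  Distance 7: (row=3, col=0), (row=4, col=1), (row=5, col=2), (row=6, col=3), (row=6, col=5)
  Distance 8: (row=4, col=0), (row=5, col=1), (row=6, col=2), (row=7, col=3), (row=7, col=5)
  Distance 9: (row=6, col=1), (row=8, col=5)
  Distance 10: (row=6, col=0), (row=7, col=1), (row=8, col=4), (row=9, col=5)
  Distance 11: (row=7, col=0), (row=8, col=1), (row=9, col=4)
  Distance 12: (row=8, col=0), (row=8, col=2), (row=9, col=1), (row=9, col=3)  <- goal reached here
One shortest path (12 moves): (row=0, col=4) -> (row=0, col=3) -> (row=0, col=2) -> (row=1, col=2) -> (row=2, col=2) -> (row=2, col=1) -> (row=3, col=1) -> (row=4, col=1) -> (row=5, col=1) -> (row=6, col=1) -> (row=7, col=1) -> (row=8, col=1) -> (row=8, col=2)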